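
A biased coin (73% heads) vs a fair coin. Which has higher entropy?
Fair coin

The fair coin is uniform (p=0.5), maximizing binary entropy at 1 bit. The biased coin has H(0.73) ≈ 0.841 bits — its outcome is more predictable, so its entropy is lower.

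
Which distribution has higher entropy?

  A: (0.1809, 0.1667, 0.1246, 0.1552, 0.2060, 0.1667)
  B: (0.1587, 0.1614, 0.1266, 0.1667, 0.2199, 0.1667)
A

Both distributions are close to uniform, making this a harder comparison.

H(A) = 2.5689 bits
H(B) = 2.5658 bits

The distribution closer to uniform has higher entropy.
Answer: A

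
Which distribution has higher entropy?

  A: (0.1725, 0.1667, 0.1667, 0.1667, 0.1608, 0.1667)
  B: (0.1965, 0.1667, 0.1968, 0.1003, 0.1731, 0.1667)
A

Both distributions are close to uniform, making this a harder comparison.

H(A) = 2.5847 bits
H(B) = 2.5552 bits

The distribution closer to uniform has higher entropy.
Answer: A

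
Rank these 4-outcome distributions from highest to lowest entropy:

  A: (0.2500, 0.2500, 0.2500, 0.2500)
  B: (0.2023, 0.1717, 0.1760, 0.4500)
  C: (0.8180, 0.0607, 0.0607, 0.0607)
A > B > C

Key insight: Entropy is maximized by uniform distributions and minimized by concentrated distributions.

- Uniform distributions have maximum entropy log₂(4) = 2.0000 bits
- The more "peaked" or concentrated a distribution, the lower its entropy

Entropies:
  H(A) = 2.0000 bits
  H(B) = 1.8624 bits
  H(C) = 0.9729 bits

Ranking: A > B > C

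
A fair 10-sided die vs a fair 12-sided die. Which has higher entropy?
12-sided die

Both are uniform distributions; for uniform over n outcomes, H = log₂(n). H(10-sided) = log₂(10) = 3.322 bits and H(12-sided) = log₂(12) = 3.585 bits. More outcomes in a uniform distribution means higher entropy.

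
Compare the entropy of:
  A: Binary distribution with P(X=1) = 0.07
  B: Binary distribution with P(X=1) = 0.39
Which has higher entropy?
B

For binary distributions, entropy is maximized at p=0.5 and decreases as p moves toward 0 or 1.

H(A) = H(0.07) = 0.3659 bits
H(B) = H(0.39) = 0.9648 bits

Distribution B (p=0.39) is closer to uniform (p=0.5), so it has higher entropy.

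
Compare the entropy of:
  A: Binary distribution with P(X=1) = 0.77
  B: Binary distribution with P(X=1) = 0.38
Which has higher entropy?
B

For binary distributions, entropy is maximized at p=0.5 and decreases as p moves toward 0 or 1.

H(A) = H(0.77) = 0.7780 bits
H(B) = H(0.38) = 0.9580 bits

Distribution B (p=0.38) is closer to uniform (p=0.5), so it has higher entropy.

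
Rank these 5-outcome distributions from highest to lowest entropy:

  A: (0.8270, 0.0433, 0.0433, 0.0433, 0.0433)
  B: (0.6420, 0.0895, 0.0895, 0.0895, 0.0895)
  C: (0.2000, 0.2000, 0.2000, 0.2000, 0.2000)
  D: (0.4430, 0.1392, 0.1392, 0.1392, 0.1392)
C > D > B > A

Key insight: Entropy is maximized by uniform distributions and minimized by concentrated distributions.

Entropies:
  H(A) = 1.0105 bits
  H(B) = 1.6570 bits
  H(C) = 2.3219 bits
  H(D) = 2.1046 bits

Ranking: C > D > B > A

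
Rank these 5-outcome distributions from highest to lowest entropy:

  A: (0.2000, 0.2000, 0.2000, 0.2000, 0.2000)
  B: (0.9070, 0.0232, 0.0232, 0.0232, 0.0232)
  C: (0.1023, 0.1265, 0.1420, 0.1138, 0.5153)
A > C > B

Key insight: Entropy is maximized by uniform distributions and minimized by concentrated distributions.

- Uniform distributions have maximum entropy log₂(5) = 2.3219 bits
- The more "peaked" or concentrated a distribution, the lower its entropy

Entropies:
  H(A) = 2.3219 bits
  H(B) = 0.6324 bits
  H(C) = 1.9635 bits

Ranking: A > C > B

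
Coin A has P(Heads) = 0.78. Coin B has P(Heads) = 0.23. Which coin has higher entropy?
B

For binary distributions, entropy is maximized at p=0.5 and decreases as p moves toward 0 or 1.

H(A) = H(0.78) = 0.7602 bits
H(B) = H(0.23) = 0.7780 bits

Distribution B (p=0.23) is closer to uniform (p=0.5), so it has higher entropy.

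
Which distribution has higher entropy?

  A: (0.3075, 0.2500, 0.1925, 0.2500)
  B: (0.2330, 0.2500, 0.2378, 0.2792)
B

Both distributions are close to uniform, making this a harder comparison.

H(A) = 1.9808 bits
H(B) = 1.9963 bits

The distribution closer to uniform has higher entropy.
Answer: B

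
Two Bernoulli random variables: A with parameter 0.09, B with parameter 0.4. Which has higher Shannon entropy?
B

For binary distributions, entropy is maximized at p=0.5 and decreases as p moves toward 0 or 1.

H(A) = H(0.09) = 0.4365 bits
H(B) = H(0.4) = 0.9710 bits

Distribution B (p=0.4) is closer to uniform (p=0.5), so it has higher entropy.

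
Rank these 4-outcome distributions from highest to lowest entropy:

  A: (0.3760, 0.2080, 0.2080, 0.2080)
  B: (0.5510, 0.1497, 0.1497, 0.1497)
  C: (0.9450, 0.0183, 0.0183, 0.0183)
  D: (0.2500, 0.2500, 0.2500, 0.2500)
D > A > B > C

Key insight: Entropy is maximized by uniform distributions and minimized by concentrated distributions.

Entropies:
  H(A) = 1.9442 bits
  H(B) = 1.7041 bits
  H(C) = 0.3944 bits
  H(D) = 2.0000 bits

Ranking: D > A > B > C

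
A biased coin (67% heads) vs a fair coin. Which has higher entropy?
Fair coin

The fair coin is uniform (p=0.5), maximizing binary entropy at 1 bit. The biased coin has H(0.67) ≈ 0.915 bits — its outcome is more predictable, so its entropy is lower.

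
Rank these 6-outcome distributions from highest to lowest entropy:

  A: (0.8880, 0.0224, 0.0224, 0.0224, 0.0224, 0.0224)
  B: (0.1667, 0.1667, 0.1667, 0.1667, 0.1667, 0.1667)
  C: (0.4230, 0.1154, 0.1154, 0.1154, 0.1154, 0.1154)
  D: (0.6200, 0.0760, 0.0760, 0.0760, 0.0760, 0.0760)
B > C > D > A

Key insight: Entropy is maximized by uniform distributions and minimized by concentrated distributions.

Entropies:
  H(A) = 0.7660 bits
  H(B) = 2.5850 bits
  H(C) = 2.3226 bits
  H(D) = 1.8404 bits

Ranking: B > C > D > A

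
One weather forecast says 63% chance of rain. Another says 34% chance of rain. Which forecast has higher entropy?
63% forecast

Treat each forecast as a Bernoulli distribution. Binary entropy is maximized at p=0.5 and falls off symmetrically toward 0 or 1. The 63% forecast is closer to 50%, so it is more uncertain. H(63%) ≈ 0.951 bits, H(34%) ≈ 0.925 bits.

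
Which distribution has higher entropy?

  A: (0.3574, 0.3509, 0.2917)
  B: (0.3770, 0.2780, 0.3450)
A

Both distributions are close to uniform, making this a harder comparison.

H(A) = 1.5792 bits
H(B) = 1.5737 bits

The distribution closer to uniform has higher entropy.
Answer: A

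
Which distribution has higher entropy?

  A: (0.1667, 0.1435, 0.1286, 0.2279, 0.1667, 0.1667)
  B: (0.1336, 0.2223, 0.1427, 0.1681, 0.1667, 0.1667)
B

Both distributions are close to uniform, making this a harder comparison.

H(A) = 2.5612 bits
H(B) = 2.5651 bits

The distribution closer to uniform has higher entropy.
Answer: B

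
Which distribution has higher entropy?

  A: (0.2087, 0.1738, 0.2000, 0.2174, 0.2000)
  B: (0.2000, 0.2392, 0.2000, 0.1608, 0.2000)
A

Both distributions are close to uniform, making this a harder comparison.

H(A) = 2.3180 bits
H(B) = 2.3108 bits

The distribution closer to uniform has higher entropy.
Answer: A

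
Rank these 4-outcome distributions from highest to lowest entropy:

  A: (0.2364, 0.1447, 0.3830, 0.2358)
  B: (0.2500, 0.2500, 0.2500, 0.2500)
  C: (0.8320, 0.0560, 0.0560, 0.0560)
B > A > C

Key insight: Entropy is maximized by uniform distributions and minimized by concentrated distributions.

- Uniform distributions have maximum entropy log₂(4) = 2.0000 bits
- The more "peaked" or concentrated a distribution, the lower its entropy

Entropies:
  H(A) = 1.9173 bits
  H(B) = 2.0000 bits
  H(C) = 0.9194 bits

Ranking: B > A > C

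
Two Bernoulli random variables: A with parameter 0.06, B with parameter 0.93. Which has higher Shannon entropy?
B

For binary distributions, entropy is maximized at p=0.5 and decreases as p moves toward 0 or 1.

H(A) = H(0.06) = 0.3274 bits
H(B) = H(0.93) = 0.3659 bits

Distribution B (p=0.93) is closer to uniform (p=0.5), so it has higher entropy.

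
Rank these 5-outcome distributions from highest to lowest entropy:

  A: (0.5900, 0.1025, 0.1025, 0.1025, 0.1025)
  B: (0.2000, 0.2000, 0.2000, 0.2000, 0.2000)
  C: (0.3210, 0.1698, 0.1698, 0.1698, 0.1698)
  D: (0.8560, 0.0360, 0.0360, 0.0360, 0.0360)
B > C > A > D

Key insight: Entropy is maximized by uniform distributions and minimized by concentrated distributions.

Entropies:
  H(A) = 1.7965 bits
  H(B) = 2.3219 bits
  H(C) = 2.2635 bits
  H(D) = 0.8826 bits

Ranking: B > C > A > D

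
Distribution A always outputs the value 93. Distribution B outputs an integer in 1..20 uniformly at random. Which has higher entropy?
B

A is deterministic, so H(A) = 0. B is uniform over 20 outcomes, so H(B) = log₂(20) = 4.322 bits. Any distribution with genuine randomness has higher entropy than a deterministic one.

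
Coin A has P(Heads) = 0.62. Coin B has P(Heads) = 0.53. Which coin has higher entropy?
B

For binary distributions, entropy is maximized at p=0.5 and decreases as p moves toward 0 or 1.

H(A) = H(0.62) = 0.9580 bits
H(B) = H(0.53) = 0.9974 bits

Distribution B (p=0.53) is closer to uniform (p=0.5), so it has higher entropy.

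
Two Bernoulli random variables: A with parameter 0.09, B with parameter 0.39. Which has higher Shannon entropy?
B

For binary distributions, entropy is maximized at p=0.5 and decreases as p moves toward 0 or 1.

H(A) = H(0.09) = 0.4365 bits
H(B) = H(0.39) = 0.9648 bits

Distribution B (p=0.39) is closer to uniform (p=0.5), so it has higher entropy.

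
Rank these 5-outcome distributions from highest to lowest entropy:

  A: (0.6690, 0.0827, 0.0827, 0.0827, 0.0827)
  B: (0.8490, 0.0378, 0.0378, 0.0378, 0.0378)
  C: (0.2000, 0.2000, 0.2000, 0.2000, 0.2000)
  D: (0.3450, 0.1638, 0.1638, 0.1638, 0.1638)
C > D > A > B

Key insight: Entropy is maximized by uniform distributions and minimized by concentrated distributions.

Entropies:
  H(A) = 1.5779 bits
  H(B) = 0.9143 bits
  H(C) = 2.3219 bits
  H(D) = 2.2395 bits

Ranking: C > D > A > B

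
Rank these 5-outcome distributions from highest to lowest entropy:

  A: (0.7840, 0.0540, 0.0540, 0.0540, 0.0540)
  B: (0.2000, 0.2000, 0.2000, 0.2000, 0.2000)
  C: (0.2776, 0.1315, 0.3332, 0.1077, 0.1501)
B > C > A

Key insight: Entropy is maximized by uniform distributions and minimized by concentrated distributions.

- Uniform distributions have maximum entropy log₂(5) = 2.3219 bits
- The more "peaked" or concentrated a distribution, the lower its entropy

Entropies:
  H(A) = 1.1848 bits
  H(B) = 2.3219 bits
  H(C) = 2.1832 bits

Ranking: B > C > A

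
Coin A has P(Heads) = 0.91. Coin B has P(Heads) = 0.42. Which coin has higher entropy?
B

For binary distributions, entropy is maximized at p=0.5 and decreases as p moves toward 0 or 1.

H(A) = H(0.91) = 0.4365 bits
H(B) = H(0.42) = 0.9815 bits

Distribution B (p=0.42) is closer to uniform (p=0.5), so it has higher entropy.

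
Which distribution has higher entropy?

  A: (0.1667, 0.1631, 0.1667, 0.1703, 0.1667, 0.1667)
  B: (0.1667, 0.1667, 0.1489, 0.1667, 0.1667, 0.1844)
A

Both distributions are close to uniform, making this a harder comparison.

H(A) = 2.5848 bits
H(B) = 2.5822 bits

The distribution closer to uniform has higher entropy.
Answer: A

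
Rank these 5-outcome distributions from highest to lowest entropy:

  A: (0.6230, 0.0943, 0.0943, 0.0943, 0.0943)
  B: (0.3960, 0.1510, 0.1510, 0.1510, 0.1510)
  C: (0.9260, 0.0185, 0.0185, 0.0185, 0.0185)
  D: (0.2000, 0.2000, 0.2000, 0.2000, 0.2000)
D > B > A > C

Key insight: Entropy is maximized by uniform distributions and minimized by concentrated distributions.

Entropies:
  H(A) = 1.7099 bits
  H(B) = 2.1766 bits
  H(C) = 0.5287 bits
  H(D) = 2.3219 bits

Ranking: D > B > A > C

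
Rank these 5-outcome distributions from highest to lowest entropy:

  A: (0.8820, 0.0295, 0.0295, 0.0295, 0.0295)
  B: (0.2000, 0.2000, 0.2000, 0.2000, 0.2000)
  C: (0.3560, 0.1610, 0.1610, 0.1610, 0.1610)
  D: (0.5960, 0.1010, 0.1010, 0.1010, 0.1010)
B > C > D > A

Key insight: Entropy is maximized by uniform distributions and minimized by concentrated distributions.

Entropies:
  H(A) = 0.7596 bits
  H(B) = 2.3219 bits
  H(C) = 2.2273 bits
  H(D) = 1.7812 bits

Ranking: B > C > D > A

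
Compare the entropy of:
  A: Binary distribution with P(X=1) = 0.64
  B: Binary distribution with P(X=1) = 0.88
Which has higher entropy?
A

For binary distributions, entropy is maximized at p=0.5 and decreases as p moves toward 0 or 1.

H(A) = H(0.64) = 0.9427 bits
H(B) = H(0.88) = 0.5294 bits

Distribution A (p=0.64) is closer to uniform (p=0.5), so it has higher entropy.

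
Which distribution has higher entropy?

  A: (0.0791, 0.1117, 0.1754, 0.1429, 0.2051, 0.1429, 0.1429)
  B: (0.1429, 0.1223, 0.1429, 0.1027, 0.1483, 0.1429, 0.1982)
B

Both distributions are close to uniform, making this a harder comparison.

H(A) = 2.7554 bits
H(B) = 2.7822 bits

The distribution closer to uniform has higher entropy.
Answer: B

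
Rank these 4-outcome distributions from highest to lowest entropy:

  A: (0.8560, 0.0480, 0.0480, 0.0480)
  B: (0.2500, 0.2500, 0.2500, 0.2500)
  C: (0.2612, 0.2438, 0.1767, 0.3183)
B > C > A

Key insight: Entropy is maximized by uniform distributions and minimized by concentrated distributions.

- Uniform distributions have maximum entropy log₂(4) = 2.0000 bits
- The more "peaked" or concentrated a distribution, the lower its entropy

Entropies:
  H(A) = 0.8229 bits
  H(B) = 2.0000 bits
  H(C) = 1.9699 bits

Ranking: B > C > A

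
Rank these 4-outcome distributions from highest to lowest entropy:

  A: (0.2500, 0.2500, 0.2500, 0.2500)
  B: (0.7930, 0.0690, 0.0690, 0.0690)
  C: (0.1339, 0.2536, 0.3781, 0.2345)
A > C > B

Key insight: Entropy is maximized by uniform distributions and minimized by concentrated distributions.

- Uniform distributions have maximum entropy log₂(4) = 2.0000 bits
- The more "peaked" or concentrated a distribution, the lower its entropy

Entropies:
  H(A) = 2.0000 bits
  H(B) = 1.0638 bits
  H(C) = 1.9116 bits

Ranking: A > C > B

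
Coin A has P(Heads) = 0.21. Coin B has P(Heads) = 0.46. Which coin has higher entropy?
B

For binary distributions, entropy is maximized at p=0.5 and decreases as p moves toward 0 or 1.

H(A) = H(0.21) = 0.7415 bits
H(B) = H(0.46) = 0.9954 bits

Distribution B (p=0.46) is closer to uniform (p=0.5), so it has higher entropy.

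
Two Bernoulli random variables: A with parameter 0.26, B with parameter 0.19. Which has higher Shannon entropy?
A

For binary distributions, entropy is maximized at p=0.5 and decreases as p moves toward 0 or 1.

H(A) = H(0.26) = 0.8267 bits
H(B) = H(0.19) = 0.7015 bits

Distribution A (p=0.26) is closer to uniform (p=0.5), so it has higher entropy.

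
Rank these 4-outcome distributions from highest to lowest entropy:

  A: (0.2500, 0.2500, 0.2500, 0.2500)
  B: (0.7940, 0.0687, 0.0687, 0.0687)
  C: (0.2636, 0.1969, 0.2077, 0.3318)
A > C > B

Key insight: Entropy is maximized by uniform distributions and minimized by concentrated distributions.

- Uniform distributions have maximum entropy log₂(4) = 2.0000 bits
- The more "peaked" or concentrated a distribution, the lower its entropy

Entropies:
  H(A) = 2.0000 bits
  H(B) = 1.0603 bits
  H(C) = 1.9677 bits

Ranking: A > C > B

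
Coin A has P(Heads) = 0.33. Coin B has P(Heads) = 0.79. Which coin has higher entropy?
A

For binary distributions, entropy is maximized at p=0.5 and decreases as p moves toward 0 or 1.

H(A) = H(0.33) = 0.9149 bits
H(B) = H(0.79) = 0.7415 bits

Distribution A (p=0.33) is closer to uniform (p=0.5), so it has higher entropy.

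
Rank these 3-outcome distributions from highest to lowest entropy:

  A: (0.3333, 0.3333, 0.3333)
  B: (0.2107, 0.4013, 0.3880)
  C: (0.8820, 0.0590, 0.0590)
A > B > C

Key insight: Entropy is maximized by uniform distributions and minimized by concentrated distributions.

- Uniform distributions have maximum entropy log₂(3) = 1.5850 bits
- The more "peaked" or concentrated a distribution, the lower its entropy

Entropies:
  H(A) = 1.5850 bits
  H(B) = 1.5320 bits
  H(C) = 0.6416 bits

Ranking: A > B > C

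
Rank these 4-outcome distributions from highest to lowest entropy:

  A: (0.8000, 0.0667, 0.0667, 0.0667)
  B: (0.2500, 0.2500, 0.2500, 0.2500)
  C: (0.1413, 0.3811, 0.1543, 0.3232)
B > C > A

Key insight: Entropy is maximized by uniform distributions and minimized by concentrated distributions.

- Uniform distributions have maximum entropy log₂(4) = 2.0000 bits
- The more "peaked" or concentrated a distribution, the lower its entropy

Entropies:
  H(A) = 1.0389 bits
  H(B) = 2.0000 bits
  H(C) = 1.8721 bits

Ranking: B > C > A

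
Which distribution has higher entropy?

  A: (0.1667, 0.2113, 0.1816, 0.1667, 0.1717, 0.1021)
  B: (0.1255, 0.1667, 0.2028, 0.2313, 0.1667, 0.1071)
A

Both distributions are close to uniform, making this a harder comparison.

H(A) = 2.5550 bits
H(B) = 2.5379 bits

The distribution closer to uniform has higher entropy.
Answer: A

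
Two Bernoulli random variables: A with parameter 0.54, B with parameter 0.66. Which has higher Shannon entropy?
A

For binary distributions, entropy is maximized at p=0.5 and decreases as p moves toward 0 or 1.

H(A) = H(0.54) = 0.9954 bits
H(B) = H(0.66) = 0.9248 bits

Distribution A (p=0.54) is closer to uniform (p=0.5), so it has higher entropy.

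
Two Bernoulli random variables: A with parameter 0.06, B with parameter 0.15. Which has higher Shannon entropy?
B

For binary distributions, entropy is maximized at p=0.5 and decreases as p moves toward 0 or 1.

H(A) = H(0.06) = 0.3274 bits
H(B) = H(0.15) = 0.6098 bits

Distribution B (p=0.15) is closer to uniform (p=0.5), so it has higher entropy.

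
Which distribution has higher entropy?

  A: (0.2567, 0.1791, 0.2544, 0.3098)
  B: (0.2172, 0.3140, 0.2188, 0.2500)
B

Both distributions are close to uniform, making this a harder comparison.

H(A) = 1.9741 bits
H(B) = 1.9829 bits

The distribution closer to uniform has higher entropy.
Answer: B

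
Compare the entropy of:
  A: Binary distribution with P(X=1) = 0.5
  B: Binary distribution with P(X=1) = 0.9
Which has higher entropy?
A

For binary distributions, entropy is maximized at p=0.5 and decreases as p moves toward 0 or 1.

H(A) = H(0.5) = 1.0000 bits
H(B) = H(0.9) = 0.4690 bits

Distribution A (p=0.5) is closer to uniform (p=0.5), so it has higher entropy.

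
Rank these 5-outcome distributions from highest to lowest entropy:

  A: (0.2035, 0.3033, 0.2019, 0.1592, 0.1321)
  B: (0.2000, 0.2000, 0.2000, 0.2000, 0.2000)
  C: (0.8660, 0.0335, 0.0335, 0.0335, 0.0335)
B > A > C

Key insight: Entropy is maximized by uniform distributions and minimized by concentrated distributions.

- Uniform distributions have maximum entropy log₂(5) = 2.3219 bits
- The more "peaked" or concentrated a distribution, the lower its entropy

Entropies:
  H(A) = 2.2634 bits
  H(B) = 2.3219 bits
  H(C) = 0.8363 bits

Ranking: B > A > C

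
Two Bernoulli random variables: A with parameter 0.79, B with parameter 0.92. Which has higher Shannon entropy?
A

For binary distributions, entropy is maximized at p=0.5 and decreases as p moves toward 0 or 1.

H(A) = H(0.79) = 0.7415 bits
H(B) = H(0.92) = 0.4022 bits

Distribution A (p=0.79) is closer to uniform (p=0.5), so it has higher entropy.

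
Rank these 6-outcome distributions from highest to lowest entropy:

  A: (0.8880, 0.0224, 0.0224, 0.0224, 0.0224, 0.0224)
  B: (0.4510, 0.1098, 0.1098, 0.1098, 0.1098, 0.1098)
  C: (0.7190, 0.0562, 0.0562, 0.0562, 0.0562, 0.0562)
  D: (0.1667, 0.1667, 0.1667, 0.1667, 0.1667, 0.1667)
D > B > C > A

Key insight: Entropy is maximized by uniform distributions and minimized by concentrated distributions.

Entropies:
  H(A) = 0.7660 bits
  H(B) = 2.2678 bits
  H(C) = 1.5093 bits
  H(D) = 2.5850 bits

Ranking: D > B > C > A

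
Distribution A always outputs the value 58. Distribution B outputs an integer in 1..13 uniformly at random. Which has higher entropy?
B

A is deterministic, so H(A) = 0. B is uniform over 13 outcomes, so H(B) = log₂(13) = 3.700 bits. Any distribution with genuine randomness has higher entropy than a deterministic one.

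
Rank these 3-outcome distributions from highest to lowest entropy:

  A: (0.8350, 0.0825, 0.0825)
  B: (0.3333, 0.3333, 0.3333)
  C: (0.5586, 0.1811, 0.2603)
B > C > A

Key insight: Entropy is maximized by uniform distributions and minimized by concentrated distributions.

- Uniform distributions have maximum entropy log₂(3) = 1.5850 bits
- The more "peaked" or concentrated a distribution, the lower its entropy

Entropies:
  H(A) = 0.8111 bits
  H(B) = 1.5850 bits
  H(C) = 1.4212 bits

Ranking: B > C > A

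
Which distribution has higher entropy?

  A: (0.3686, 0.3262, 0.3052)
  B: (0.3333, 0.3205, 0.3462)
B

Both distributions are close to uniform, making this a harder comparison.

H(A) = 1.5805 bits
H(B) = 1.5842 bits

The distribution closer to uniform has higher entropy.
Answer: B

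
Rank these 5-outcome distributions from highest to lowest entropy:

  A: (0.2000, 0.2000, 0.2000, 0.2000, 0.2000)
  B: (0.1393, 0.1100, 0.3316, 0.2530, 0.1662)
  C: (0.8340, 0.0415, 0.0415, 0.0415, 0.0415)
A > B > C

Key insight: Entropy is maximized by uniform distributions and minimized by concentrated distributions.

- Uniform distributions have maximum entropy log₂(5) = 2.3219 bits
- The more "peaked" or concentrated a distribution, the lower its entropy

Entropies:
  H(A) = 2.3219 bits
  H(B) = 2.2063 bits
  H(C) = 0.9805 bits

Ranking: A > B > C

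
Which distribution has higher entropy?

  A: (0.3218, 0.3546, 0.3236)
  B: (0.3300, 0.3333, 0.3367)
B

Both distributions are close to uniform, making this a harder comparison.

H(A) = 1.5835 bits
H(B) = 1.5849 bits

The distribution closer to uniform has higher entropy.
Answer: B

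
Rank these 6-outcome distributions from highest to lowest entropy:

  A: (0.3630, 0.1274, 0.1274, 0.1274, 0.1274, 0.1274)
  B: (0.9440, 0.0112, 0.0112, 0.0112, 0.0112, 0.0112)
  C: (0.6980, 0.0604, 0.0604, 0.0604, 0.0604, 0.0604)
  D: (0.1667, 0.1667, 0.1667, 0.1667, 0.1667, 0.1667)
D > A > C > B

Key insight: Entropy is maximized by uniform distributions and minimized by concentrated distributions.

Entropies:
  H(A) = 2.4242 bits
  H(B) = 0.4414 bits
  H(C) = 1.5849 bits
  H(D) = 2.5850 bits

Ranking: D > A > C > B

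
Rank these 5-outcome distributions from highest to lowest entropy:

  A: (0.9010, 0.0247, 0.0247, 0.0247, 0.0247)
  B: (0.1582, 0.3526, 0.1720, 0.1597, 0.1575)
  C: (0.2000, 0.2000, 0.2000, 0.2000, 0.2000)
C > B > A

Key insight: Entropy is maximized by uniform distributions and minimized by concentrated distributions.

- Uniform distributions have maximum entropy log₂(5) = 2.3219 bits
- The more "peaked" or concentrated a distribution, the lower its entropy

Entropies:
  H(A) = 0.6638 bits
  H(B) = 2.2306 bits
  H(C) = 2.3219 bits

Ranking: C > B > A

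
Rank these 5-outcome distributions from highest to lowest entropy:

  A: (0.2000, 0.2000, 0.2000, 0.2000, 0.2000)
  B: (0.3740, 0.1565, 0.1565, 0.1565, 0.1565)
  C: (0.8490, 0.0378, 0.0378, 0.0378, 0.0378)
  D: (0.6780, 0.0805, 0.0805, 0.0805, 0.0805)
A > B > D > C

Key insight: Entropy is maximized by uniform distributions and minimized by concentrated distributions.

Entropies:
  H(A) = 2.3219 bits
  H(B) = 2.2057 bits
  H(C) = 0.9143 bits
  H(D) = 1.5505 bits

Ranking: A > B > D > C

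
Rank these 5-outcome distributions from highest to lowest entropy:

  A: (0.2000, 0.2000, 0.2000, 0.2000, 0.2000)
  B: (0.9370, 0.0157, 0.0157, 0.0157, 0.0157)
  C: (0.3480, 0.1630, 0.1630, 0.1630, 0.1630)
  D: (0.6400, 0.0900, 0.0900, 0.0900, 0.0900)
A > C > D > B

Key insight: Entropy is maximized by uniform distributions and minimized by concentrated distributions.

Entropies:
  H(A) = 2.3219 bits
  H(B) = 0.4652 bits
  H(C) = 2.2363 bits
  H(D) = 1.6627 bits

Ranking: A > C > D > B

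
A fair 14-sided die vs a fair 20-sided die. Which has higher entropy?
20-sided die

Both are uniform distributions; for uniform over n outcomes, H = log₂(n). H(14-sided) = log₂(14) = 3.807 bits and H(20-sided) = log₂(20) = 4.322 bits. More outcomes in a uniform distribution means higher entropy.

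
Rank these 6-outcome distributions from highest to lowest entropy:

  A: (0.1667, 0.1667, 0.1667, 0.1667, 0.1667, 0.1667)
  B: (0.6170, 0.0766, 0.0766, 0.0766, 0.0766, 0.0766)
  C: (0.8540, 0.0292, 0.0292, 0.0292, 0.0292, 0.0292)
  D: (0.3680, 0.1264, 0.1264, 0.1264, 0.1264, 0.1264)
A > D > B > C

Key insight: Entropy is maximized by uniform distributions and minimized by concentrated distributions.

Entropies:
  H(A) = 2.5850 bits
  H(B) = 1.8494 bits
  H(C) = 0.9387 bits
  H(D) = 2.4166 bits

Ranking: A > D > B > C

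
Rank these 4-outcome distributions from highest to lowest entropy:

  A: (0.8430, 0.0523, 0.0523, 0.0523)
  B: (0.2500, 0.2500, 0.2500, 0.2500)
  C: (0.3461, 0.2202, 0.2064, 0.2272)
B > C > A

Key insight: Entropy is maximized by uniform distributions and minimized by concentrated distributions.

- Uniform distributions have maximum entropy log₂(4) = 2.0000 bits
- The more "peaked" or concentrated a distribution, the lower its entropy

Entropies:
  H(A) = 0.8759 bits
  H(B) = 2.0000 bits
  H(C) = 1.9662 bits

Ranking: B > C > A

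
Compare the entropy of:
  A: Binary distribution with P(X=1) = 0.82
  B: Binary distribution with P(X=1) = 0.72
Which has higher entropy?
B

For binary distributions, entropy is maximized at p=0.5 and decreases as p moves toward 0 or 1.

H(A) = H(0.82) = 0.6801 bits
H(B) = H(0.72) = 0.8555 bits

Distribution B (p=0.72) is closer to uniform (p=0.5), so it has higher entropy.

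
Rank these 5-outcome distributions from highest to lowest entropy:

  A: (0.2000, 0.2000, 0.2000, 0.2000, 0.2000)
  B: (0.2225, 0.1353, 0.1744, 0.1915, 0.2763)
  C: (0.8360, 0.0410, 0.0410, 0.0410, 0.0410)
A > B > C

Key insight: Entropy is maximized by uniform distributions and minimized by concentrated distributions.

- Uniform distributions have maximum entropy log₂(5) = 2.3219 bits
- The more "peaked" or concentrated a distribution, the lower its entropy

Entropies:
  H(A) = 2.3219 bits
  H(B) = 2.2816 bits
  H(C) = 0.9718 bits

Ranking: A > B > C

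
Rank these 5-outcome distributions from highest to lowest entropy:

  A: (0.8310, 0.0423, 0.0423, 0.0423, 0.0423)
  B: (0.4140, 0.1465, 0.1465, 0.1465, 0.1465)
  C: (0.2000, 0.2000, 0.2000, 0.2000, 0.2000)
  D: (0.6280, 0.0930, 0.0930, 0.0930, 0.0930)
C > B > D > A

Key insight: Entropy is maximized by uniform distributions and minimized by concentrated distributions.

Entropies:
  H(A) = 0.9934 bits
  H(B) = 2.1506 bits
  H(C) = 2.3219 bits
  H(D) = 1.6962 bits

Ranking: C > B > D > A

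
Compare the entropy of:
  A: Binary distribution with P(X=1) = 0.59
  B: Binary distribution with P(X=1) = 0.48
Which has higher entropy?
B

For binary distributions, entropy is maximized at p=0.5 and decreases as p moves toward 0 or 1.

H(A) = H(0.59) = 0.9765 bits
H(B) = H(0.48) = 0.9988 bits

Distribution B (p=0.48) is closer to uniform (p=0.5), so it has higher entropy.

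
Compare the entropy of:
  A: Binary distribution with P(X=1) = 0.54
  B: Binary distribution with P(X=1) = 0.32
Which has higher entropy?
A

For binary distributions, entropy is maximized at p=0.5 and decreases as p moves toward 0 or 1.

H(A) = H(0.54) = 0.9954 bits
H(B) = H(0.32) = 0.9044 bits

Distribution A (p=0.54) is closer to uniform (p=0.5), so it has higher entropy.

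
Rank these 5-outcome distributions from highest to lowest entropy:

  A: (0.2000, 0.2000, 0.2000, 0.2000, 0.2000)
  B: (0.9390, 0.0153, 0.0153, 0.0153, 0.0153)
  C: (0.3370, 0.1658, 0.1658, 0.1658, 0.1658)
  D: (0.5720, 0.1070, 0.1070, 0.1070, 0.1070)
A > C > D > B

Key insight: Entropy is maximized by uniform distributions and minimized by concentrated distributions.

Entropies:
  H(A) = 2.3219 bits
  H(B) = 0.4534 bits
  H(C) = 2.2479 bits
  H(D) = 1.8410 bits

Ranking: A > C > D > B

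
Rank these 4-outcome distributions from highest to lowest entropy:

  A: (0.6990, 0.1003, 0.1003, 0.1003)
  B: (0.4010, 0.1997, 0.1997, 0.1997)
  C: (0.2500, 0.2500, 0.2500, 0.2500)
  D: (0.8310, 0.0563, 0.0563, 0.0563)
C > B > A > D

Key insight: Entropy is maximized by uniform distributions and minimized by concentrated distributions.

Entropies:
  H(A) = 1.3596 bits
  H(B) = 1.9209 bits
  H(C) = 2.0000 bits
  H(D) = 0.9233 bits

Ranking: C > B > A > D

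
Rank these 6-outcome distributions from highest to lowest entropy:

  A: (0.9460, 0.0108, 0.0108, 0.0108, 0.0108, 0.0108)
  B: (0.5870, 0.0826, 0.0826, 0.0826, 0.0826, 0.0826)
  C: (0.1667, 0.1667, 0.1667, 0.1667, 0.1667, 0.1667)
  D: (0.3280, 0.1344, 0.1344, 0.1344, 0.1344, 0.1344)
C > D > B > A

Key insight: Entropy is maximized by uniform distributions and minimized by concentrated distributions.

Entropies:
  H(A) = 0.4285 bits
  H(B) = 1.9370 bits
  H(C) = 2.5850 bits
  H(D) = 2.4732 bits

Ranking: C > D > B > A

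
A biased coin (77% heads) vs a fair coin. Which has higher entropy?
Fair coin

The fair coin is uniform (p=0.5), maximizing binary entropy at 1 bit. The biased coin has H(0.77) ≈ 0.778 bits — its outcome is more predictable, so its entropy is lower.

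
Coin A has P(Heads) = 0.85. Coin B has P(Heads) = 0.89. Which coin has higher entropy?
A

For binary distributions, entropy is maximized at p=0.5 and decreases as p moves toward 0 or 1.

H(A) = H(0.85) = 0.6098 bits
H(B) = H(0.89) = 0.4999 bits

Distribution A (p=0.85) is closer to uniform (p=0.5), so it has higher entropy.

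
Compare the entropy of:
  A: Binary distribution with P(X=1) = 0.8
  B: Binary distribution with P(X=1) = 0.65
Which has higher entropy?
B

For binary distributions, entropy is maximized at p=0.5 and decreases as p moves toward 0 or 1.

H(A) = H(0.8) = 0.7219 bits
H(B) = H(0.65) = 0.9341 bits

Distribution B (p=0.65) is closer to uniform (p=0.5), so it has higher entropy.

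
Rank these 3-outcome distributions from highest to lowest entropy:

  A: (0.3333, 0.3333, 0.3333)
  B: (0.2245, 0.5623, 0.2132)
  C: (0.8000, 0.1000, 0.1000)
A > B > C

Key insight: Entropy is maximized by uniform distributions and minimized by concentrated distributions.

- Uniform distributions have maximum entropy log₂(3) = 1.5850 bits
- The more "peaked" or concentrated a distribution, the lower its entropy

Entropies:
  H(A) = 1.5850 bits
  H(B) = 1.4263 bits
  H(C) = 0.9219 bits

Ranking: A > B > C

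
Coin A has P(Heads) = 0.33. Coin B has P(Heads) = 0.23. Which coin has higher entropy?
A

For binary distributions, entropy is maximized at p=0.5 and decreases as p moves toward 0 or 1.

H(A) = H(0.33) = 0.9149 bits
H(B) = H(0.23) = 0.7780 bits

Distribution A (p=0.33) is closer to uniform (p=0.5), so it has higher entropy.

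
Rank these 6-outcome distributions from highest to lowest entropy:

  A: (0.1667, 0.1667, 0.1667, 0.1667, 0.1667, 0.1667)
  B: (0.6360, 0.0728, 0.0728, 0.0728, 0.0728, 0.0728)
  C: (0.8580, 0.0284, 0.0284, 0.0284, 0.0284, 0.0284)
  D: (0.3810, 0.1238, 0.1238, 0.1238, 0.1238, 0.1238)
A > D > B > C

Key insight: Entropy is maximized by uniform distributions and minimized by concentrated distributions.

Entropies:
  H(A) = 2.5850 bits
  H(B) = 1.7911 bits
  H(C) = 0.9192 bits
  H(D) = 2.3960 bits

Ranking: A > D > B > C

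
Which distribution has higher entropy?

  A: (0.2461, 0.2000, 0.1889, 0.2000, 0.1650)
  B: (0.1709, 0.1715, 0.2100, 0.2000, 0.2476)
A

Both distributions are close to uniform, making this a harder comparison.

H(A) = 2.3097 bits
H(B) = 2.3077 bits

The distribution closer to uniform has higher entropy.
Answer: A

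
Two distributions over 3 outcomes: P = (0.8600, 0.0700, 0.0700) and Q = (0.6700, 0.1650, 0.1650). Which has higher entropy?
Q

P is highly concentrated on one outcome (86%), making it nearly deterministic. Q spreads its mass more evenly (max 67%). The more spread-out distribution has higher entropy: H(P) ≈ 0.724 bits, H(Q) ≈ 1.245 bits.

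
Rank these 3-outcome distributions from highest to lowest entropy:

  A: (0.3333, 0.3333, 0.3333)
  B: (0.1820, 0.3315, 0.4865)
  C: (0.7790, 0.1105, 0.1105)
A > B > C

Key insight: Entropy is maximized by uniform distributions and minimized by concentrated distributions.

- Uniform distributions have maximum entropy log₂(3) = 1.5850 bits
- The more "peaked" or concentrated a distribution, the lower its entropy

Entropies:
  H(A) = 1.5850 bits
  H(B) = 1.4811 bits
  H(C) = 0.9830 bits

Ranking: A > B > C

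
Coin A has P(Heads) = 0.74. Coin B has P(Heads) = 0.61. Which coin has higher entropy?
B

For binary distributions, entropy is maximized at p=0.5 and decreases as p moves toward 0 or 1.

H(A) = H(0.74) = 0.8267 bits
H(B) = H(0.61) = 0.9648 bits

Distribution B (p=0.61) is closer to uniform (p=0.5), so it has higher entropy.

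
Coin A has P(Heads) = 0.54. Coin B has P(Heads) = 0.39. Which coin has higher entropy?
A

For binary distributions, entropy is maximized at p=0.5 and decreases as p moves toward 0 or 1.

H(A) = H(0.54) = 0.9954 bits
H(B) = H(0.39) = 0.9648 bits

Distribution A (p=0.54) is closer to uniform (p=0.5), so it has higher entropy.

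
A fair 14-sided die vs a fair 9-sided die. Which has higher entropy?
14-sided die

Both are uniform distributions; for uniform over n outcomes, H = log₂(n). H(14-sided) = log₂(14) = 3.807 bits and H(9-sided) = log₂(9) = 3.170 bits. More outcomes in a uniform distribution means higher entropy.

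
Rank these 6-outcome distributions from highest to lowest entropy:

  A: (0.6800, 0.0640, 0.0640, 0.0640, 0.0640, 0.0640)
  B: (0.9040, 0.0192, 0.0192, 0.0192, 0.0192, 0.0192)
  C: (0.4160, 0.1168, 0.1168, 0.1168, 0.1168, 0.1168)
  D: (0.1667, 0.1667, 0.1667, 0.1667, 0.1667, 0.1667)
D > C > A > B

Key insight: Entropy is maximized by uniform distributions and minimized by concentrated distributions.

Entropies:
  H(A) = 1.6474 bits
  H(B) = 0.6791 bits
  H(C) = 2.3355 bits
  H(D) = 2.5850 bits

Ranking: D > C > A > B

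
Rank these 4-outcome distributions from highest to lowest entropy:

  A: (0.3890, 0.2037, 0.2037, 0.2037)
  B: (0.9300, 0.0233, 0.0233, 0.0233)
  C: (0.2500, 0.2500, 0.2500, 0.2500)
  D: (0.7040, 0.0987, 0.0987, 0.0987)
C > A > D > B

Key insight: Entropy is maximized by uniform distributions and minimized by concentrated distributions.

Entropies:
  H(A) = 1.9326 bits
  H(B) = 0.4769 bits
  H(C) = 2.0000 bits
  H(D) = 1.3455 bits

Ranking: C > A > D > B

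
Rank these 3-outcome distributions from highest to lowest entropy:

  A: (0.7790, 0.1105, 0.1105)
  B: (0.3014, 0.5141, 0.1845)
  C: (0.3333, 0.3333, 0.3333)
C > B > A

Key insight: Entropy is maximized by uniform distributions and minimized by concentrated distributions.

- Uniform distributions have maximum entropy log₂(3) = 1.5850 bits
- The more "peaked" or concentrated a distribution, the lower its entropy

Entropies:
  H(A) = 0.9830 bits
  H(B) = 1.4648 bits
  H(C) = 1.5850 bits

Ranking: C > B > A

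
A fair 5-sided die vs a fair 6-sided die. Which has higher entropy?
6-sided die

Both are uniform distributions; for uniform over n outcomes, H = log₂(n). H(5-sided) = log₂(5) = 2.322 bits and H(6-sided) = log₂(6) = 2.585 bits. More outcomes in a uniform distribution means higher entropy.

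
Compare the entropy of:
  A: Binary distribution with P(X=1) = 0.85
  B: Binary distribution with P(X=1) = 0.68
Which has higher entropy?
B

For binary distributions, entropy is maximized at p=0.5 and decreases as p moves toward 0 or 1.

H(A) = H(0.85) = 0.6098 bits
H(B) = H(0.68) = 0.9044 bits

Distribution B (p=0.68) is closer to uniform (p=0.5), so it has higher entropy.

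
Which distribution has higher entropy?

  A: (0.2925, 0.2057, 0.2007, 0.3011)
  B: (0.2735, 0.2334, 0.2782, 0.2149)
B

Both distributions are close to uniform, making this a harder comparison.

H(A) = 1.9745 bits
H(B) = 1.9917 bits

The distribution closer to uniform has higher entropy.
Answer: B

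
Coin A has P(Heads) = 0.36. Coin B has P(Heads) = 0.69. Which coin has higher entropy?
A

For binary distributions, entropy is maximized at p=0.5 and decreases as p moves toward 0 or 1.

H(A) = H(0.36) = 0.9427 bits
H(B) = H(0.69) = 0.8932 bits

Distribution A (p=0.36) is closer to uniform (p=0.5), so it has higher entropy.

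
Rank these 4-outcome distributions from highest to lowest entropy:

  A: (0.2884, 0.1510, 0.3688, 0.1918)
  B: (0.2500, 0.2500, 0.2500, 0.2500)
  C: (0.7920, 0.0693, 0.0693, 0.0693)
B > A > C

Key insight: Entropy is maximized by uniform distributions and minimized by concentrated distributions.

- Uniform distributions have maximum entropy log₂(4) = 2.0000 bits
- The more "peaked" or concentrated a distribution, the lower its entropy

Entropies:
  H(A) = 1.9169 bits
  H(B) = 2.0000 bits
  H(C) = 1.0673 bits

Ranking: B > A > C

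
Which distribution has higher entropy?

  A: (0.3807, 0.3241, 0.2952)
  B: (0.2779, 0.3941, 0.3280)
A

Both distributions are close to uniform, making this a harder comparison.

H(A) = 1.5769 bits
H(B) = 1.5703 bits

The distribution closer to uniform has higher entropy.
Answer: A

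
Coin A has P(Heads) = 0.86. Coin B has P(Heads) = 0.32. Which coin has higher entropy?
B

For binary distributions, entropy is maximized at p=0.5 and decreases as p moves toward 0 or 1.

H(A) = H(0.86) = 0.5842 bits
H(B) = H(0.32) = 0.9044 bits

Distribution B (p=0.32) is closer to uniform (p=0.5), so it has higher entropy.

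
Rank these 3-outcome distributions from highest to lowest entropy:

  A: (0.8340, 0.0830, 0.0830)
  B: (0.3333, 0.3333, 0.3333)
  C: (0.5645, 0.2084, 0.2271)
B > C > A

Key insight: Entropy is maximized by uniform distributions and minimized by concentrated distributions.

- Uniform distributions have maximum entropy log₂(3) = 1.5850 bits
- The more "peaked" or concentrated a distribution, the lower its entropy

Entropies:
  H(A) = 0.8145 bits
  H(B) = 1.5850 bits
  H(C) = 1.4228 bits

Ranking: B > C > A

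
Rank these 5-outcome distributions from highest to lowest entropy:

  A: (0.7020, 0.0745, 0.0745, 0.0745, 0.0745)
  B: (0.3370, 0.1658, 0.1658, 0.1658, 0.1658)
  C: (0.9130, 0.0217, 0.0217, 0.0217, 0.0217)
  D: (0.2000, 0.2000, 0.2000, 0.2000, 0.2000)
D > B > A > C

Key insight: Entropy is maximized by uniform distributions and minimized by concentrated distributions.

Entropies:
  H(A) = 1.4748 bits
  H(B) = 2.2479 bits
  H(C) = 0.6004 bits
  H(D) = 2.3219 bits

Ranking: D > B > A > C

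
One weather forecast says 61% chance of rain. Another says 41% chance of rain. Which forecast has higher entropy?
41% forecast

Treat each forecast as a Bernoulli distribution. Binary entropy is maximized at p=0.5 and falls off symmetrically toward 0 or 1. The 41% forecast is closer to 50%, so it is more uncertain. H(61%) ≈ 0.965 bits, H(41%) ≈ 0.977 bits.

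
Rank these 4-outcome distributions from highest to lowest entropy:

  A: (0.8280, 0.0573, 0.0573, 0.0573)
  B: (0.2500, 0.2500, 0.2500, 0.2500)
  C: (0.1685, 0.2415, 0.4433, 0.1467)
B > C > A

Key insight: Entropy is maximized by uniform distributions and minimized by concentrated distributions.

- Uniform distributions have maximum entropy log₂(4) = 2.0000 bits
- The more "peaked" or concentrated a distribution, the lower its entropy

Entropies:
  H(A) = 0.9349 bits
  H(B) = 2.0000 bits
  H(C) = 1.8544 bits

Ranking: B > C > A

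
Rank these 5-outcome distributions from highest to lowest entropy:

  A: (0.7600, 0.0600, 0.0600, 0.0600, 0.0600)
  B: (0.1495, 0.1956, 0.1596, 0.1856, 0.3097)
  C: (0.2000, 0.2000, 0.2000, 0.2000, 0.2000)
C > B > A

Key insight: Entropy is maximized by uniform distributions and minimized by concentrated distributions.

- Uniform distributions have maximum entropy log₂(5) = 2.3219 bits
- The more "peaked" or concentrated a distribution, the lower its entropy

Entropies:
  H(A) = 1.2750 bits
  H(B) = 2.2675 bits
  H(C) = 2.3219 bits

Ranking: C > B > A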